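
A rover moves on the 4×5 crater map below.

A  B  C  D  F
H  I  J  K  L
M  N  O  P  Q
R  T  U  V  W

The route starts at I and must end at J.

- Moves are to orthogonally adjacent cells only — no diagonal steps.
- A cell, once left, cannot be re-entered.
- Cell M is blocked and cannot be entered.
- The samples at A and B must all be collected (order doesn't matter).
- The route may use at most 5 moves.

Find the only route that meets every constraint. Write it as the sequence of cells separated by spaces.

The 5-move cap with required stops at A, B leaves no slack for detours.
Route from I: left 1 to H, up 1 to A, right 2 to C, down 1 to J — 5 moves in all.
Check: all required cells visited; 5 ≤ 5 moves.

I H A B C J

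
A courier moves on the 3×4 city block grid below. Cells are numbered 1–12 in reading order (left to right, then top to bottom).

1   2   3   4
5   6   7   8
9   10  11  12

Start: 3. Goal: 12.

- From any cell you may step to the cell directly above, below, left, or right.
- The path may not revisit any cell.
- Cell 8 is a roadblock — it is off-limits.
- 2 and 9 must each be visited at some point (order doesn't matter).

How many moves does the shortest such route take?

7

Any route passes through 2 and 9 in some order between 3 and 12. Summing Manhattan distances along each leg and taking the cheapest ordering (3 → 2 → 9 → 12) gives a lower bound of 1 + 3 + 3 = 7 moves.
A route of 7 moves achieves this: 3 → 2 → 6 → 5 → 9 → 10 → 11 → 12.
Since 7 matches the lower bound, it is optimal.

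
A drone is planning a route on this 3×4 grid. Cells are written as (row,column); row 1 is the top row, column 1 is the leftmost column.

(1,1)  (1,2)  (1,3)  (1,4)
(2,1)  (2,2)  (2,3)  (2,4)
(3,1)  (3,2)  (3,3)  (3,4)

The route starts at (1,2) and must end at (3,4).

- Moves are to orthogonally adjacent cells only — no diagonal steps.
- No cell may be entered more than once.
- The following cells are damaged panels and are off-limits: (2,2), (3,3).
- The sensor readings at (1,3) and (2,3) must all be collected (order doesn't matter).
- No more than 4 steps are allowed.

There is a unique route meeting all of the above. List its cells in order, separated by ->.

Any route must reach (1,3) and (2,3) and still end at (3,4) within 4 moves, so the order of the required stops is forced.
Route from (1,2): right 1 to (1,3), down 1 to (2,3), right 1 to (2,4), down 1 to (3,4) — 4 moves in all.
Check: all required cells visited; 4 ≤ 4 moves.

(1,2) -> (1,3) -> (2,3) -> (2,4) -> (3,4)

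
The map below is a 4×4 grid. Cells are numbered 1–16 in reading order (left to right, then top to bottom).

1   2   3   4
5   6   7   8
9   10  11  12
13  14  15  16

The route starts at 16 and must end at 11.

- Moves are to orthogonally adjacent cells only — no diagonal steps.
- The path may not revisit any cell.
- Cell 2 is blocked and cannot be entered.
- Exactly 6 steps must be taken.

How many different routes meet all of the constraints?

4

Need simple routes of exactly 6 moves from 16 to 11 (Manhattan distance 2, so 2 moves are spent on a detour and 2 undoing it).
Enumerating: 16 12 8 4 3 7 11 | 16 12 8 7 6 10 11 | 16 15 14 10 6 7 11 | 16 15 14 13 9 10 11.
That gives 4 routes.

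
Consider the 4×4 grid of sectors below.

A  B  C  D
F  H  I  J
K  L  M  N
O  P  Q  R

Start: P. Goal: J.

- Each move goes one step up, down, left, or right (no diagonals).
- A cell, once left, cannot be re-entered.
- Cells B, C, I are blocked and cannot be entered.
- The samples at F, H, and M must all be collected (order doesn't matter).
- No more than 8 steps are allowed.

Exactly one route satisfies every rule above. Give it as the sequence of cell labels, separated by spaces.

The 8-move cap with required stops at F, H, M leaves no slack for detours.
Route from P: left to O, 2× up (reaching F), right to H, down to L, 2× right (reaching N), up to J — 8 moves in all.
Check: all required cells visited; 8 ≤ 8 moves.

P O K F H L M N J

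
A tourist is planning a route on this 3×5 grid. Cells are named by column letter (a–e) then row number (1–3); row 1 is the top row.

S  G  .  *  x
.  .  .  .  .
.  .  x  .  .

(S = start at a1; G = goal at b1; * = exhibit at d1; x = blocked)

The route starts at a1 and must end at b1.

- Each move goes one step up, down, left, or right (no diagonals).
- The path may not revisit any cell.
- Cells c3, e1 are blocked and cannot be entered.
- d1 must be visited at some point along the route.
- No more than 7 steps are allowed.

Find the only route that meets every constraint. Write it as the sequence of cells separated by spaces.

The 7-move cap with required stops at d1 leaves no slack for detours.
Route from a1: down to a2, 3× right (reaching d2), up to d1, 2× left (reaching b1) — 7 moves in all.
Check: all required cells visited; 7 ≤ 7 moves.

a1 a2 b2 c2 d2 d1 c1 b1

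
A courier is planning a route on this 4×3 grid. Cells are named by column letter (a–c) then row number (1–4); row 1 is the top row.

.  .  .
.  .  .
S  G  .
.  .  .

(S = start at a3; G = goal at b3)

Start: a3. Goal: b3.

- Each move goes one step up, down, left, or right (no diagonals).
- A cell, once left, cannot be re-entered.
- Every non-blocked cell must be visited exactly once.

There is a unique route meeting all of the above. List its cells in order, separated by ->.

a3 -> a4 -> b4 -> c4 -> c3 -> c2 -> c1 -> b1 -> a1 -> a2 -> b2 -> b3

Need to visit all 12 open cells exactly once, starting at a3 and ending at b3.
Cell a4 has only two open neighbours (a3 and b4), so the path must pass straight through it: one of those is the cell it's entered from and the other is where it exits.
Route from a3: down to a4, 2× right (reaching c4), 3× up (reaching c1), 2× left (reaching a1), down to a2, right to b2, down to b3 — 11 moves in all.
Check: all 12 open cells covered.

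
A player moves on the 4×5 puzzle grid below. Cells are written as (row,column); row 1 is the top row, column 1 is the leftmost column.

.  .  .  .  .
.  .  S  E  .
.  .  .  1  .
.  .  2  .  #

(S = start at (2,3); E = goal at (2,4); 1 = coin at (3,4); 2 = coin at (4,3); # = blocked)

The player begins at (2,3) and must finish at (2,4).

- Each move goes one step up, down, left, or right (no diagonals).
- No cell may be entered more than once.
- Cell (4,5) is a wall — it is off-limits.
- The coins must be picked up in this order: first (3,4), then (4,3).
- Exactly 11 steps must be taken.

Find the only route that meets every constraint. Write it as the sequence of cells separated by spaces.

(2,3) (3,3) (3,4) (4,4) (4,3) (4,2) (3,2) (2,2) (1,2) (1,3) (1,4) (2,4)

The waypoints must appear in the order (3,4), (4,3), with no cell reused.
Route from (2,3): down 1 to (3,3), right 1 to (3,4), down 1 to (4,4), left 2 to (4,2), up 3 to (1,2), right 2 to (1,4), down 1 to (2,4) — 11 moves in all.
Check: order respected (1 at step 2, 2 at step 4); 11 moves as required.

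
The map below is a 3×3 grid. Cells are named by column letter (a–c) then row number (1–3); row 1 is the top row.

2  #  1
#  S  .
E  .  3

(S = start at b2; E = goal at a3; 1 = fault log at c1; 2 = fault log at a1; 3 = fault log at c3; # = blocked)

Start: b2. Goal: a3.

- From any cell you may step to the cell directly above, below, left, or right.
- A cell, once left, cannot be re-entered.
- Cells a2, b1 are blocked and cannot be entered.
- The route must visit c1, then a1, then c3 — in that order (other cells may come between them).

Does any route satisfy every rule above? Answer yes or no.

The blocked cells wall a1 off from b2 completely — no sequence of moves reaches it at all, so no route can satisfy the rules.

no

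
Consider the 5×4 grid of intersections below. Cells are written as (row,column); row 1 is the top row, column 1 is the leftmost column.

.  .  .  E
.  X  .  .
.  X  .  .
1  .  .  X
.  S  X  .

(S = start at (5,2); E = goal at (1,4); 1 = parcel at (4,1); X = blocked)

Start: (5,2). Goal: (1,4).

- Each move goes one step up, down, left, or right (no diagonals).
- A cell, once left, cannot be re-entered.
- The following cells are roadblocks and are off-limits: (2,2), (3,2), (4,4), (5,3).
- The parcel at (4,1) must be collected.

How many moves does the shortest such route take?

Any route passes through (4,1) somewhere between (5,2) and (1,4). Summing Manhattan distances along the two legs ((5,2) → (4,1) → (1,4)) gives a lower bound of 2 + 6 = 8 moves.
A route of 8 moves achieves this: (5,2) → (4,2) → (4,1) → (3,1) → (2,1) → (1,1) → (1,2) → (1,3) → (1,4).
Since 8 matches the lower bound, it is optimal.

8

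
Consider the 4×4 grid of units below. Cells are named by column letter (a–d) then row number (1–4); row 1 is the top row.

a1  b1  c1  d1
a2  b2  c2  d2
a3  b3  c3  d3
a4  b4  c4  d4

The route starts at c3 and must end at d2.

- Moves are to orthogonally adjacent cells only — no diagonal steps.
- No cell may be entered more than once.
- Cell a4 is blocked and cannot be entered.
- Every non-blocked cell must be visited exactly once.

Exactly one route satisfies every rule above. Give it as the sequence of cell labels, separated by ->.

c3 -> d3 -> d4 -> c4 -> b4 -> b3 -> a3 -> a2 -> a1 -> b1 -> b2 -> c2 -> c1 -> d1 -> d2

Need to visit all 15 open cells exactly once, starting at c3 and ending at d2.
Cell a3 has only two open neighbours (a2 and b3), so the path must pass straight through it: one of those is the cell it's entered from and the other is where it exits.
Route from c3: right 1 to d3, down 1 to d4, left 2 to b4, up 1 to b3, left 1 to a3, up 2 to a1, right 1 to b1, down 1 to b2, right 1 to c2, up 1 to c1, right 1 to d1, down 1 to d2 — 14 moves in all.
Check: all 15 open cells covered.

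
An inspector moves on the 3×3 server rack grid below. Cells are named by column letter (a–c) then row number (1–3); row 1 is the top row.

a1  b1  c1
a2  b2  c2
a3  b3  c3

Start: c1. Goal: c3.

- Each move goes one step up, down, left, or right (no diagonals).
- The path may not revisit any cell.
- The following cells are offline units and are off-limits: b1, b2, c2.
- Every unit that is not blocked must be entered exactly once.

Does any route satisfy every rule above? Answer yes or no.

no

Cell a1 has only one open neighbour but is neither the start nor the goal, so a Hamiltonian route would have to both enter and leave it through the same neighbour — impossible without revisiting.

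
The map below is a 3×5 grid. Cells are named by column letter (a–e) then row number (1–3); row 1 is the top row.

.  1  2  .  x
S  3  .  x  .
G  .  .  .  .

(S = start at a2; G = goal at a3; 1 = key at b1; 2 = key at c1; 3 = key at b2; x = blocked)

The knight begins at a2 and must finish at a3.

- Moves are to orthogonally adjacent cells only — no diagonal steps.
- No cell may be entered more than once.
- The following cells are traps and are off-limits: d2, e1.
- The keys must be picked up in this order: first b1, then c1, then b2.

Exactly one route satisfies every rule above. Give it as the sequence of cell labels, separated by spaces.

a2 a1 b1 c1 c2 b2 b3 a3

The waypoints must appear in the order b1, c1, b2, with no cell reused.
Route from a2: up to a1, 2× right (reaching c1), down to c2, left to b2, down to b3, left to a3 — 7 moves in all.
Check: order respected (1 at step 2, 2 at step 3, 3 at step 5).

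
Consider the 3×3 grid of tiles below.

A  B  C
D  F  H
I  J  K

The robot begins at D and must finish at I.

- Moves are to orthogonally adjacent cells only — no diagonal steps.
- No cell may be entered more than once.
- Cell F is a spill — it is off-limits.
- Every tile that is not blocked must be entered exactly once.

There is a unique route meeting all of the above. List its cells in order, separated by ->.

Need to visit all 8 open cells exactly once, starting at D and ending at I.
Cell A has only two open neighbours (D and B), so the path must pass straight through it: one of those is the cell it's entered from and the other is where it exits.
Route from D: up 1 to A, right 2 to C, down 2 to K, left 2 to I — 7 moves in all.
Check: all 8 open cells covered.

D -> A -> B -> C -> H -> K -> J -> I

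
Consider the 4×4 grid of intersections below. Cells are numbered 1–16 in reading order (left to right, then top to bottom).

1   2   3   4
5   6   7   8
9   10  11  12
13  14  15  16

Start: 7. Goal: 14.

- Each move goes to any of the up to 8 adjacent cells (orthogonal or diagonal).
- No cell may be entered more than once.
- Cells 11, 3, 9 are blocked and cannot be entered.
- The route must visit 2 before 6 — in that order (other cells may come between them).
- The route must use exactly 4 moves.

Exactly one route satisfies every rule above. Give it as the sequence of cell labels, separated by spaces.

The waypoints must appear in the order 2, 6, with no cell reused.
Route from 7: up-left 1 to 2, down 3 to 14 — 4 moves in all.
Check: order respected (2 at step 1, 6 at step 2); 4 moves as required.

7 2 6 10 14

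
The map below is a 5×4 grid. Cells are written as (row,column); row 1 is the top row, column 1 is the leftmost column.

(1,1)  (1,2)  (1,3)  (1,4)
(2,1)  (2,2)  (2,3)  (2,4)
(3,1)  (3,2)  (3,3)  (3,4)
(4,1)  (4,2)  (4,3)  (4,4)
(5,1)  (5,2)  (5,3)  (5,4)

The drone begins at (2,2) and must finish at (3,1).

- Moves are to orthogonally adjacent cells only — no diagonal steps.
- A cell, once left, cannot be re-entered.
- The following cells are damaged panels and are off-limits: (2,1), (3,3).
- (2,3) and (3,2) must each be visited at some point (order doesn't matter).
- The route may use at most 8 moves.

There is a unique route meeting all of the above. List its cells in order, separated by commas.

The budget equals the shortest possible length, so every move has to be on a shortest route through the required cells.
Route from (2,2): 2× right (reaching (2,4)), 2× down (reaching (4,4)), 2× left (reaching (4,2)), up to (3,2), left to (3,1) — 8 moves in all.
Check: all required cells visited; 8 ≤ 8 moves.

(2,2), (2,3), (2,4), (3,4), (4,4), (4,3), (4,2), (3,2), (3,1)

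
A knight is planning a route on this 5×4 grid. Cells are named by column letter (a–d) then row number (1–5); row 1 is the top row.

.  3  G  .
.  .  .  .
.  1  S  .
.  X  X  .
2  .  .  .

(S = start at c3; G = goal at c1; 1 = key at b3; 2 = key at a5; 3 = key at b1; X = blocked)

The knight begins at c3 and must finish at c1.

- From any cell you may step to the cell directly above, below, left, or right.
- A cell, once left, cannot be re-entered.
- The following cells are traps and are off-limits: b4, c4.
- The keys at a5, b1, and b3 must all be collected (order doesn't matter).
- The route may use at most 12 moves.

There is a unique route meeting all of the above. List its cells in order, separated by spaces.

c3 d3 d4 d5 c5 b5 a5 a4 a3 b3 b2 b1 c1

The budget equals the shortest possible length, so every move has to be on a shortest route through the required cells.
Route from c3: right to d3, 2× down (reaching d5), 3× left (reaching a5), 2× up (reaching a3), right to b3, 2× up (reaching b1), right to c1 — 12 moves in all.
Check: all required cells visited; 12 ≤ 12 moves.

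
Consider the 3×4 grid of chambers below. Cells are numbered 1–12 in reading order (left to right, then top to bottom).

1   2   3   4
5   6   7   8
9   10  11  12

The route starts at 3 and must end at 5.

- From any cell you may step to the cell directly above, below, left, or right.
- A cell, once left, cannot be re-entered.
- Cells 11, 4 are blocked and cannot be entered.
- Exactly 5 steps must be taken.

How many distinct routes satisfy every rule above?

3

Need simple routes of exactly 5 moves from 3 to 5 (Manhattan distance 3, so 1 moves are spent on a detour and 1 undoing it).
Enumerating: 3 7 6 2 1 5 | 3 7 6 10 9 5 | 3 2 6 10 9 5.
That gives 3 routes.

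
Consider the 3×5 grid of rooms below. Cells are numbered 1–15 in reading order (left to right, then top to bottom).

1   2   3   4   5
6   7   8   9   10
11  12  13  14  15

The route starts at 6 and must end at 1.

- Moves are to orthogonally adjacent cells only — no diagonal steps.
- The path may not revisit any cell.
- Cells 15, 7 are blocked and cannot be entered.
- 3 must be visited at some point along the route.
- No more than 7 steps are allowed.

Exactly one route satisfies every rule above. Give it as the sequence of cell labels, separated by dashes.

Any route must reach 3 and still end at 1 within 7 moves, so the order of the required stops is forced.
Route from 6: down 1 to 11, right 2 to 13, up 2 to 3, left 2 to 1 — 7 moves in all.
Check: all required cells visited; 7 ≤ 7 moves.

6 - 11 - 12 - 13 - 8 - 3 - 2 - 1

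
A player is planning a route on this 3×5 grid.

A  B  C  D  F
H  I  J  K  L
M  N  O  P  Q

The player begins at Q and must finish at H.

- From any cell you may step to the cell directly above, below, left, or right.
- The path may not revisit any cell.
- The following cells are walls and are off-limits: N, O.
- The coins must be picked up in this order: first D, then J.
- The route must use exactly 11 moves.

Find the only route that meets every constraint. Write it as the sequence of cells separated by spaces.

Q P K L F D C J I B A H

The waypoints must appear in the order D, J, with no cell reused.
Route from Q: left 1 to P, up 1 to K, right 1 to L, up 1 to F, left 2 to C, down 1 to J, left 1 to I, up 1 to B, left 1 to A, down 1 to H — 11 moves in all.
Check: order respected (D at step 5, J at step 7); 11 moves as required.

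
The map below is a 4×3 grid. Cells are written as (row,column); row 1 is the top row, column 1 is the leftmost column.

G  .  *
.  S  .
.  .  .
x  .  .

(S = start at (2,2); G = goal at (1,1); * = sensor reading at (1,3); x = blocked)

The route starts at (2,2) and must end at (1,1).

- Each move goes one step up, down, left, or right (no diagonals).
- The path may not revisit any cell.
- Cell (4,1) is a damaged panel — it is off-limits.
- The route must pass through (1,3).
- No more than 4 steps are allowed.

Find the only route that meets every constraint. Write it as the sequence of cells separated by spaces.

The 4-move cap with required stops at (1,3) leaves no slack for detours.
Route from (2,2): right 1 to (2,3), up 1 to (1,3), left 2 to (1,1) — 4 moves in all.
Check: all required cells visited; 4 ≤ 4 moves.

(2,2) (2,3) (1,3) (1,2) (1,1)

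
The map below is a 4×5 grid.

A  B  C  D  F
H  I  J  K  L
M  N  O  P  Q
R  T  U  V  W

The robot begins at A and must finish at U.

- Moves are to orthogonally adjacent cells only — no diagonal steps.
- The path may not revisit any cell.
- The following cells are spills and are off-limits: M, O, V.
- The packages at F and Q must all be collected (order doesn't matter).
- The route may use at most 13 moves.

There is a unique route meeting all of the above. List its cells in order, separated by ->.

A -> B -> C -> D -> F -> L -> Q -> P -> K -> J -> I -> N -> T -> U

The budget equals the shortest possible length, so every move has to be on a shortest route through the required cells.
Route from A: 4× right (reaching F), 2× down (reaching Q), left to P, up to K, 2× left (reaching I), 2× down (reaching T), right to U — 13 moves in all.
Check: all required cells visited; 13 ≤ 13 moves.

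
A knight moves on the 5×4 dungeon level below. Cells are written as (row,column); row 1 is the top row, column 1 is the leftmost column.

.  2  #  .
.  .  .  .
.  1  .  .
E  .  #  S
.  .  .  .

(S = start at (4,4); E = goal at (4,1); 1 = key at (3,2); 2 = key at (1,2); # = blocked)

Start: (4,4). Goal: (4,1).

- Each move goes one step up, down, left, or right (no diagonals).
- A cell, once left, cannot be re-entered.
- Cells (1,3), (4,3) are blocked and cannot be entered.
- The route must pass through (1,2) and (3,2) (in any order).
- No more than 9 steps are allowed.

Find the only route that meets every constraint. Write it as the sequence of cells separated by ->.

(4,4) -> (3,4) -> (3,3) -> (3,2) -> (2,2) -> (1,2) -> (1,1) -> (2,1) -> (3,1) -> (4,1)

Any route must reach (1,2) and (3,2) and still end at (4,1) within 9 moves, so the order of the required stops is forced.
Route from (4,4): up 1 to (3,4), left 2 to (3,2), up 2 to (1,2), left 1 to (1,1), down 3 to (4,1) — 9 moves in all.
Check: all required cells visited; 9 ≤ 9 moves.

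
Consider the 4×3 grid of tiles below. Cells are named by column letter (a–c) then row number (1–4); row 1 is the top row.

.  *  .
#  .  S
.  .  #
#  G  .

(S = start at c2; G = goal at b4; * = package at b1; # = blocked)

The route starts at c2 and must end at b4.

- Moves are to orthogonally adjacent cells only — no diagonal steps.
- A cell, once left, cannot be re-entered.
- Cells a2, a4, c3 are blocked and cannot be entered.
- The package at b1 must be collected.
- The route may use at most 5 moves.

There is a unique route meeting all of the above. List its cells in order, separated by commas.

The 5-move cap with required stops at b1 leaves no slack for detours.
Route from c2: up to c1, left to b1, 3× down (reaching b4) — 5 moves in all.
Check: all required cells visited; 5 ≤ 5 moves.

c2, c1, b1, b2, b3, b4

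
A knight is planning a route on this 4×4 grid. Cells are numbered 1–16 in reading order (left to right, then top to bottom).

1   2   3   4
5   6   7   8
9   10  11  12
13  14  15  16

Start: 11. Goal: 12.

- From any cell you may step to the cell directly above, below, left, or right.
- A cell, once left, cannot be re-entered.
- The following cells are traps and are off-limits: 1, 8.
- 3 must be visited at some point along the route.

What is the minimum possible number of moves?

Any route passes through 3 somewhere between 11 and 12. Summing Manhattan distances along the two legs (11 → 3 → 12) gives a lower bound of 2 + 3 = 5 moves.
The shortest route satisfying every rule uses 9 moves: 11 → 7 → 3 → 2 → 6 → 10 → 14 → 15 → 16 → 12.
The no-revisit rule (legs can't share cells) pushes the minimum above the 5-move bound; an exhaustive check rules out every length from 5 to 8 (on a 4-connected grid the length of any start-to-goal walk has the same parity as the Manhattan bound, so only lengths 5, 7, 9, … need checking), leaving 9 as the minimum.

9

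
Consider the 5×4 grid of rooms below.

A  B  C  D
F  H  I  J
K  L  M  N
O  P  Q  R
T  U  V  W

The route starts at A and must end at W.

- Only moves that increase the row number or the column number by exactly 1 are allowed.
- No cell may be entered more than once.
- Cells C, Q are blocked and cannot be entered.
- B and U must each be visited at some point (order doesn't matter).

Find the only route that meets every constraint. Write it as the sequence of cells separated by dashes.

A - B - H - L - P - U - V - W

Moves only go right or down, so the column and row indices never decrease.
Route from A: right 1 to B, down 4 to U, right 2 to W — 7 moves in all.
Check: all required cells visited.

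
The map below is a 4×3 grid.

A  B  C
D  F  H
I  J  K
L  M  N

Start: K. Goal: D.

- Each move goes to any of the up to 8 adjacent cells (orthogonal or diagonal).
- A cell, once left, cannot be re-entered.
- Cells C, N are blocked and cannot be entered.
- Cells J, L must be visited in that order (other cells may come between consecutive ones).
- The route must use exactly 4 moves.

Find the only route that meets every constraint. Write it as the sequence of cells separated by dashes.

The waypoints must appear in the order J, L, with no cell reused.
Route from K: left to J, down-left to L, 2× up (reaching D) — 4 moves in all.
Check: order respected (J at step 1, L at step 2); 4 moves as required.

K - J - L - I - D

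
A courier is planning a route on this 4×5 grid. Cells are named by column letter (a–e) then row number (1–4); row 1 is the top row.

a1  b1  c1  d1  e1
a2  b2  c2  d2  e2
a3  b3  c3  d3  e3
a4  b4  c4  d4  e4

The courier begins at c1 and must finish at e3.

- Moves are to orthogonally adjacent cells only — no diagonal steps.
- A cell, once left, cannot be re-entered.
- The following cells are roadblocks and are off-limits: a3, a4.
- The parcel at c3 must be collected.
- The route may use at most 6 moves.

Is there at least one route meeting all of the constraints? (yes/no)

yes

One route that works: c1 → c2 → c3 → d3 → e3.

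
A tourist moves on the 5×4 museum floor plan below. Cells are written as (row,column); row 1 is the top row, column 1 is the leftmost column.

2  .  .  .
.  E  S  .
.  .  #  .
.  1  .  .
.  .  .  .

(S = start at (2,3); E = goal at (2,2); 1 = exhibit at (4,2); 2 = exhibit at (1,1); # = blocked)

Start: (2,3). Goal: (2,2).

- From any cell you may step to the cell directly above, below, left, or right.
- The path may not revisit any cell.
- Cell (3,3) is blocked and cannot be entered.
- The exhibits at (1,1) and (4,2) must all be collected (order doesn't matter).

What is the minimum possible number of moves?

Any route passes through (1,1) and (4,2) in some order between (2,3) and (2,2). Summing Manhattan distances along each leg and taking the cheapest ordering ((2,3) → (4,2) → (1,1) → (2,2)) gives a lower bound of 3 + 4 + 2 = 9 moves.
A route of 9 moves achieves this: (2,3) → (1,3) → (1,2) → (1,1) → (2,1) → (3,1) → (4,1) → (4,2) → (3,2) → (2,2).
Since 9 matches the lower bound, it is optimal.

9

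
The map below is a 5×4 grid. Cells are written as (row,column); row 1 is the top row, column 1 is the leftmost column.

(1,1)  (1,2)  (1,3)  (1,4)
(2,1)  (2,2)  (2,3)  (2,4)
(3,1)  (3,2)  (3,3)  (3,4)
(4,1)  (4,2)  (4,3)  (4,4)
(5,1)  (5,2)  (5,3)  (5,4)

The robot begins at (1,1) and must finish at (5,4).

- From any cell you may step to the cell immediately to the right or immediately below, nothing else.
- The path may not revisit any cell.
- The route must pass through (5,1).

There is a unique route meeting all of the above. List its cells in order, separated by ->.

(1,1) -> (2,1) -> (3,1) -> (4,1) -> (5,1) -> (5,2) -> (5,3) -> (5,4)

Moves only go right or down, so the column and row indices never decrease.
Route from (1,1): 4× down (reaching (5,1)), 3× right (reaching (5,4)) — 7 moves in all.
Check: all required cells visited.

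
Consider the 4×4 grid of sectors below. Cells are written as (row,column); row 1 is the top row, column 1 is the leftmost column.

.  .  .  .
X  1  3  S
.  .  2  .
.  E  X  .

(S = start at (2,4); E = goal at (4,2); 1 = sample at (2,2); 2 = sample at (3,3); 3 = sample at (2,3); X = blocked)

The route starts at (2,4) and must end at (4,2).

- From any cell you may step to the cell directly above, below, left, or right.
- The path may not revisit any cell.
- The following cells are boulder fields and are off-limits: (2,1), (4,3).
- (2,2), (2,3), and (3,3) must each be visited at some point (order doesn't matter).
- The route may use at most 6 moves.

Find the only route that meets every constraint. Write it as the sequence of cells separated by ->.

(2,4) -> (3,4) -> (3,3) -> (2,3) -> (2,2) -> (3,2) -> (4,2)

The 6-move cap with required stops at (2,2), (2,3), (3,3) leaves no slack for detours.
Route from (2,4): down to (3,4), left to (3,3), up to (2,3), left to (2,2), 2× down (reaching (4,2)) — 6 moves in all.
Check: all required cells visited; 6 ≤ 6 moves.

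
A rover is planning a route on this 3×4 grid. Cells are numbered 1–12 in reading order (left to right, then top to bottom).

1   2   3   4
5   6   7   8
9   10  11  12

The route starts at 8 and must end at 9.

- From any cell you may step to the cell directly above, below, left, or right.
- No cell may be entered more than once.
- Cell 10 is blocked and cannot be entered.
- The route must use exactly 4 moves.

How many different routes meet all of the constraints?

Need simple routes of exactly 4 moves from 8 to 9 (Manhattan distance 4, so 0 moves are spent on a detour and 0 undoing it).
Enumerating: 8 7 6 5 9.
That gives 1 route.

1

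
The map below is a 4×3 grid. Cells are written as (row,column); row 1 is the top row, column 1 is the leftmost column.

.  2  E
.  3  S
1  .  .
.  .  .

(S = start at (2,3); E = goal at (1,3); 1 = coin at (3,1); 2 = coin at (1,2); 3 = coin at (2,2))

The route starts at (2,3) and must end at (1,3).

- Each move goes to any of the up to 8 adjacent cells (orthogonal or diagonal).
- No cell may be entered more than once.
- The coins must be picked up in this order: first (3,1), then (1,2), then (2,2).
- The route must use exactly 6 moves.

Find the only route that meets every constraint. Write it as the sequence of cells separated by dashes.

The waypoints must appear in the order (3,1), (1,2), (2,2), with no cell reused.
Route from (2,3): down-left to (3,2), left to (3,1), up to (2,1), up-right to (1,2), down to (2,2), up-right to (1,3) — 6 moves in all.
Check: order respected (1 at step 2, 2 at step 4, 3 at step 5); 6 moves as required.

(2,3) - (3,2) - (3,1) - (2,1) - (1,2) - (2,2) - (1,3)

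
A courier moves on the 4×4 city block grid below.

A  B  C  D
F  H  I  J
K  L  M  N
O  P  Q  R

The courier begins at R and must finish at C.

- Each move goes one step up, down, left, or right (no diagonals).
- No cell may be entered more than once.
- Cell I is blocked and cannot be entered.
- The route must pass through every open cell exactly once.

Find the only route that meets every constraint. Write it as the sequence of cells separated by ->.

Need to visit all 15 open cells exactly once, starting at R and ending at C.
Cell J has only two open neighbours (D and N), so the path must pass straight through it: one of those is the cell it's entered from and the other is where it exits.
Route from R: 3× left (reaching O), 3× up (reaching A), right to B, 2× down (reaching L), 2× right (reaching N), 2× up (reaching D), left to C — 14 moves in all.
Check: all 15 open cells covered.

R -> Q -> P -> O -> K -> F -> A -> B -> H -> L -> M -> N -> J -> D -> C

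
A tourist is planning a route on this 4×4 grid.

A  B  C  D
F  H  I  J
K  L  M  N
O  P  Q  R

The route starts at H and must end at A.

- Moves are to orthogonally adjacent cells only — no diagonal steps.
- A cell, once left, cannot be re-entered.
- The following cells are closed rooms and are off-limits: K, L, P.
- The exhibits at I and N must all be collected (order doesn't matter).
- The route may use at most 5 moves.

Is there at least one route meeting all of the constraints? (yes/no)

no

Even ignoring the no-revisit rule, getting from H to A, taking the cheapest ordering H → I → N → A needs at least 1 + 2 + 5 = 8 moves (Manhattan distance per leg), which exceeds the 5-move limit.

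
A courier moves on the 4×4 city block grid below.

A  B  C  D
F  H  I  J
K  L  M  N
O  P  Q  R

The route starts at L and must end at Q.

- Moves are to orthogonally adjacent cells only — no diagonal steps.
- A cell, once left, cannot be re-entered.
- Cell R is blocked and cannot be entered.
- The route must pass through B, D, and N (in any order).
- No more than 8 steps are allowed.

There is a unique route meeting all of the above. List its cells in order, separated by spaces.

L H B C D J N M Q

Any route must reach B, D, and N and still end at Q within 8 moves, so the order of the required stops is forced.
Route from L: 2× up (reaching B), 2× right (reaching D), 2× down (reaching N), left to M, down to Q — 8 moves in all.
Check: all required cells visited; 8 ≤ 8 moves.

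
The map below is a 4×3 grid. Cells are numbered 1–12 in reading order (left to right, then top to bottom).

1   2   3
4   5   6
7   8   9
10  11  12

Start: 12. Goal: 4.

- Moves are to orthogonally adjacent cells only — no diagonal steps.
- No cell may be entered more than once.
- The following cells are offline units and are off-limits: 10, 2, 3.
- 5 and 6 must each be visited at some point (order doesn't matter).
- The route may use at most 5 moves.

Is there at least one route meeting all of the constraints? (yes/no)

yes

One route that works: 12 → 9 → 6 → 5 → 4.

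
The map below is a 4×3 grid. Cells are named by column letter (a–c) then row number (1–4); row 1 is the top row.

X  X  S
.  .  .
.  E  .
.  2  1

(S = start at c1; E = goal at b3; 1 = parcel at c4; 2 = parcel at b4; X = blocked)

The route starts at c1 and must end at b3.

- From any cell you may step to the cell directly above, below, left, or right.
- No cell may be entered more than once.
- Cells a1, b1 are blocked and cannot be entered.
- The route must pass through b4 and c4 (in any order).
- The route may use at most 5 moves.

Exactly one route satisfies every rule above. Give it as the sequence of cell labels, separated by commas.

c1, c2, c3, c4, b4, b3

Any route must reach b4 and c4 and still end at b3 within 5 moves, so the order of the required stops is forced.
Route from c1: down 3 to c4, left 1 to b4, up 1 to b3 — 5 moves in all.
Check: all required cells visited; 5 ≤ 5 moves.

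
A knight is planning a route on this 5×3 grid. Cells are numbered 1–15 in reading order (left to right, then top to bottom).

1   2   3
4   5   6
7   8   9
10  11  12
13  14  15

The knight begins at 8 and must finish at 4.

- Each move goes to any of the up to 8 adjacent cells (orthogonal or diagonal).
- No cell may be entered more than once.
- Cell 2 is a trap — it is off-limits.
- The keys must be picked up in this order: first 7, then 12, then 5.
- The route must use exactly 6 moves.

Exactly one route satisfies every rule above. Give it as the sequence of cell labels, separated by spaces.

The waypoints must appear in the order 7, 12, 5, with no cell reused.
Route from 8: left to 7, down-right to 11, right to 12, up to 9, up-left to 5, left to 4 — 6 moves in all.
Check: order respected (7 at step 1, 12 at step 3, 5 at step 5); 6 moves as required.

8 7 11 12 9 5 4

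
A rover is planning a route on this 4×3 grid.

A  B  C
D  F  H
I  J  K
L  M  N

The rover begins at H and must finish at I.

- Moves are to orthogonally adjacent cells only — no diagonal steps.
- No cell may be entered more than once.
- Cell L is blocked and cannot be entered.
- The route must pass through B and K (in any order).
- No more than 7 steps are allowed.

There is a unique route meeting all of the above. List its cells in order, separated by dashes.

Any route must reach B and K and still end at I within 7 moves, so the order of the required stops is forced.
Route from H: down to K, left to J, 2× up (reaching B), left to A, 2× down (reaching I) — 7 moves in all.
Check: all required cells visited; 7 ≤ 7 moves.

H - K - J - F - B - A - D - I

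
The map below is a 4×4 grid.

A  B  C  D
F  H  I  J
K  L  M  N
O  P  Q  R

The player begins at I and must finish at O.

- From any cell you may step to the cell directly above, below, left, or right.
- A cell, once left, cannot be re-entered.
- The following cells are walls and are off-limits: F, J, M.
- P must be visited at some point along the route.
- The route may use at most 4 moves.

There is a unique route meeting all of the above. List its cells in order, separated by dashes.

I - H - L - P - O

Any route must reach P and still end at O within 4 moves, so the order of the required stops is forced.
Route from I: left to H, 2× down (reaching P), left to O — 4 moves in all.
Check: all required cells visited; 4 ≤ 4 moves.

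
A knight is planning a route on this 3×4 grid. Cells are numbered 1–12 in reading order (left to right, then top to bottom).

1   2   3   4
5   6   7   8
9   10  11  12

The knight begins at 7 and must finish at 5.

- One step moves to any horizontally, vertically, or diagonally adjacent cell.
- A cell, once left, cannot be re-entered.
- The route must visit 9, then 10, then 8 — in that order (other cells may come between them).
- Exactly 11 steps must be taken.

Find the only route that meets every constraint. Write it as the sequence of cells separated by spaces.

The waypoints must appear in the order 9, 10, 8, with no cell reused.
Route from 7: left to 6, down-left to 9, 3× right (reaching 12), 2× up (reaching 4), 3× left (reaching 1), down to 5 — 11 moves in all.
Check: order respected (9 at step 2, 10 at step 3, 8 at step 6); 11 moves as required.

7 6 9 10 11 12 8 4 3 2 1 5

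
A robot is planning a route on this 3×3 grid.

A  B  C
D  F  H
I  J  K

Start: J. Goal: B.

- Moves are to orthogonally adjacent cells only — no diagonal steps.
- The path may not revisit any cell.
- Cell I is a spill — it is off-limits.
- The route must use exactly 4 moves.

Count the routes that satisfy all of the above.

Need simple routes of exactly 4 moves from J to B (Manhattan distance 2, so 1 moves are spent on a detour and 1 undoing it).
Enumerating: J F D A B | J F H C B | J K H C B | J K H F B.
That gives 4 routes.

4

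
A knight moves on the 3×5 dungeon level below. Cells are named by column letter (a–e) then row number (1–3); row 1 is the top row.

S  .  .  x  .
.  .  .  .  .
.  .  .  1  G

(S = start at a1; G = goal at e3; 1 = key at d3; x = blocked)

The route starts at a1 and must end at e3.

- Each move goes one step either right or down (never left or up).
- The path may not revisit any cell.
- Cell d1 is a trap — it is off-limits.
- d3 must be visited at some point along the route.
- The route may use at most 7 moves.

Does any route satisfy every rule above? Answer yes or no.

One route that works: a1 → a2 → a3 → b3 → c3 → d3 → e3.

yes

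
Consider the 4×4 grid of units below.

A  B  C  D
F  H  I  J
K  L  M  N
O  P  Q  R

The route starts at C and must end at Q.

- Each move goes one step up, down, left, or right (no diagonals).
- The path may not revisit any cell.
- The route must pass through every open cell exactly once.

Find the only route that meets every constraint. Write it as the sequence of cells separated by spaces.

C D J I H B A F K O P L M N R Q

Need to visit all 16 open cells exactly once, starting at C and ending at Q.
Cell O has only two open neighbours (K and P), so the path must pass straight through it: one of those is the cell it's entered from and the other is where it exits.
Route from C: right 1 to D, down 1 to J, left 2 to H, up 1 to B, left 1 to A, down 3 to O, right 1 to P, up 1 to L, right 2 to N, down 1 to R, left 1 to Q — 15 moves in all.
Check: all 16 open cells covered.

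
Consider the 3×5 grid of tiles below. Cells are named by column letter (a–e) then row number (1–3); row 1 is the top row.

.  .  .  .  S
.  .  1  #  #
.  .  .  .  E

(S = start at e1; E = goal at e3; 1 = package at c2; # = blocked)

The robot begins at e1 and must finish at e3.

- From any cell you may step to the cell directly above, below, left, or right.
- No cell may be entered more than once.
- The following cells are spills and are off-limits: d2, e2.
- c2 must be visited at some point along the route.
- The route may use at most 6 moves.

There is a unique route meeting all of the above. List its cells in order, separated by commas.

The 6-move cap with required stops at c2 leaves no slack for detours.
Route from e1: left 2 to c1, down 2 to c3, right 2 to e3 — 6 moves in all.
Check: all required cells visited; 6 ≤ 6 moves.

e1, d1, c1, c2, c3, d3, e3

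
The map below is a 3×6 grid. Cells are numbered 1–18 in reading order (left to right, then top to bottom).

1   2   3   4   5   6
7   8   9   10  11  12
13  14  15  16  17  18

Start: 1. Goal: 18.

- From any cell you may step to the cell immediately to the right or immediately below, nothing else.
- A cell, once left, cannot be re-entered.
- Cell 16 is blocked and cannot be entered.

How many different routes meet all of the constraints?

A right/down-only route from 1 to 18 makes exactly 2 down-moves and 5 right-moves in some order.
With no other constraints that would be C(7,2) = 21 routes.
Subtract routes through each blocked cell (inclusion–exclusion for overlaps): − through 16: 10 → 11.
That gives 11 routes.

11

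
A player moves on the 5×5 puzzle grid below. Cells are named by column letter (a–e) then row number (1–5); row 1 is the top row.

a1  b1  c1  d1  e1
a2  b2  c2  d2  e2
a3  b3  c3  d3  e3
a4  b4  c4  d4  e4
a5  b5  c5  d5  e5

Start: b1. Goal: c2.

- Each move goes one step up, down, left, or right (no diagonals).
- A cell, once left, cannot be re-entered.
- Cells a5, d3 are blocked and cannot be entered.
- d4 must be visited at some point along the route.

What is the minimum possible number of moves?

Any route passes through d4 somewhere between b1 and c2. Summing Manhattan distances along the two legs (b1 → d4 → c2) gives a lower bound of 5 + 3 = 8 moves.
The shortest route satisfying every rule uses 10 moves: b1 → b2 → b3 → b4 → b5 → c5 → d5 → d4 → c4 → c3 → c2.
The no-revisit rule (legs can't share cells) pushes the minimum above the 8-move bound; an exhaustive check rules out every length from 8 to 9, leaving 10 as the minimum.

10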